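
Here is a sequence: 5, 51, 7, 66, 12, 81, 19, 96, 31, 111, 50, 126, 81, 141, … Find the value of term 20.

Positions 1, 3, 5, … form one subsequence and positions 2, 4, 6, … form another.
Track A: 5, 7, 12, 19, 31, 50, 81 — Fibonacci-style (each term is the sum of the two before it).
Track B: 51, 66, 81, 96, 111, 126, 141 — arithmetic with common difference +15.
Position 20 falls in track B as its term 10, giving 186.

186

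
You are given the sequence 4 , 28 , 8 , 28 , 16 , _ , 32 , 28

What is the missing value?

Taking every 2nd term gives 2 separate tracks.
Subsequence A is 4, 8, 16, 32, which is a geometric progression (common ratio 2).
Subsequence B is 28, 28, ?, 28, which is constant 28.
The gap is subsequence B's term 3; the rule gives 28.

28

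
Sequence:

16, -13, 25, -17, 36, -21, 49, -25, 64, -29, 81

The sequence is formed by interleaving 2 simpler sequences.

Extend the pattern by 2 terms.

Split by position mod 2 into 2 tracks.
Track A = 16, 25, 36, 49, 64, 81: perfect squares starting at 4².
Track B = -13, -17, -21, -25, -29: subtracting 4 each time.
Term 12 comes from track B (its 6th entry): -33.
Position 13 → track A, term 7 = 100.

-33, 100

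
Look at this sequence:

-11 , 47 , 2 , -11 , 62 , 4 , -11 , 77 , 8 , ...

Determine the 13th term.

-11

The terms cycle through 3 interleaved subsequences.
Stream A is -11, -11, -11, which is the constant sequence -11.
Stream B is 47, 62, 77, which is linear: a_n = 32 + 15·n.
Stream C is 2, 4, 8, which is powers 2^1, 2^2, 2^3, ….
Term 13 comes from stream A (its 5th entry): -11.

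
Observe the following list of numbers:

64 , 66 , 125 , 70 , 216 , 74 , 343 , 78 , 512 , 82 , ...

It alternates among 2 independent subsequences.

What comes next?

729

Odd-indexed and even-indexed terms follow separate rules.
Stream A is 64, 125, 216, 343, 512, which is consecutive cubes n³ from n = 4.
Stream B is 66, 70, 74, 78, 82, which is arithmetic, step +4.
Position 11 → stream A, term 6 = 729.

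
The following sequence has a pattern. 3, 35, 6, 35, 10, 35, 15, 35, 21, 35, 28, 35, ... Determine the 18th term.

35

Split by position mod 2 into 2 tracks.
Track A: 3, 6, 10, 15, 21, 28. The triangular numbers T_2, T_3, ….
Track B: 35, 35, 35, 35, 35, 35. Always 35.
The 18th slot belongs to track B; its 9th term is 35.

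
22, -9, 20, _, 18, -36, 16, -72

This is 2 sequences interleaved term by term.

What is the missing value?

Positions 1, 3, 5, … form one subsequence and positions 2, 4, 6, … form another.
Subsequence A: 22, 20, 18, 16 (subtracting 2 each time).
Subsequence B: -9, ?, -36, -72 (multiplying by 2 each time).
So the missing entry in subsequence B is -18.

-18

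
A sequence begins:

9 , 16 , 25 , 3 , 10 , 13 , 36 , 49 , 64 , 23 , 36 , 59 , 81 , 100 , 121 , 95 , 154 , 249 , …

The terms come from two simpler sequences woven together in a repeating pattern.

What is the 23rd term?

Reading positions in blocks of 6 reveals the pattern AAABBB — 2 tracks woven together.
Subsequence A: 9, 16, 25, 36, 49, 64, 81, 100, 121 (perfect squares starting at 3²).
Subsequence B: 3, 10, 13, 23, 36, 59, 95, 154, 249 (a Fibonacci-like recurrence a_n = a_{n-1} + a_{n-2}).
Term 23 comes from subsequence B (its 11th entry): 652.

652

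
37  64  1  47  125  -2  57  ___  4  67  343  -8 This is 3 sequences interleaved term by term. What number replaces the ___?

The terms cycle through 3 interleaved subsequences.
Stream A = 37, 47, 57, 67: adding 10 each time.
Stream B = 64, 125, ?, 343: consecutive cubes n³ from n = 4.
Stream C = 1, -2, 4, -8: geometric with ratio -2.
The gap is stream B's term 3; the rule gives 216.

216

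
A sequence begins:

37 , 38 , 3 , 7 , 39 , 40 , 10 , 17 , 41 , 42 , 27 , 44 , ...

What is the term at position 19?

186

Reading positions in blocks of 4 reveals the pattern AABB — 2 tracks woven together.
Track A: 37, 38, 39, 40, 41, 42 (arithmetic, step +1).
Track B: 3, 7, 10, 17, 27, 44 (each term equals the sum of the previous two).
Position 19 falls in track B as its term 9, giving 186.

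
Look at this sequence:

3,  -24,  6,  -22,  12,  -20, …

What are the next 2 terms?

Positions 1, 3, 5, … form one subsequence and positions 2, 4, 6, … form another.
Stream A: 3, 6, 12. A geometric progression (common ratio 2).
Stream B: -24, -22, -20. Arithmetic with common difference +2.
Position 7 → stream A, term 4 = 24.
Position 8 → stream B, term 4 = -18.

24, -18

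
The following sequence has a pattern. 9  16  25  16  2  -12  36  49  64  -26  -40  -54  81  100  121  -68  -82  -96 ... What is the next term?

Reading positions in blocks of 6 reveals the pattern AAABBB — 2 tracks woven together.
Subsequence A: 9, 16, 25, 36, 49, 64, 81, 100, 121 (consecutive squares n² from n = 3).
Subsequence B: 16, 2, -12, -26, -40, -54, -68, -82, -96 (arithmetic with common difference −14).
Position 19 → subsequence A, term 10 = 144.

144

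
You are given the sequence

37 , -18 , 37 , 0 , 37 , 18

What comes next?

Odd-indexed and even-indexed terms follow separate rules.
Subsequence A: 37, 37, 37 — the constant sequence 37.
Subsequence B: -18, 0, 18 — arithmetic, step +18.
Position 7 falls in subsequence A as its term 4, giving 37.

37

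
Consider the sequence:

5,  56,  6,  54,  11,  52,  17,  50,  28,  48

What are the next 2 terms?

45, 46

Taking every 2nd term gives 2 separate tracks.
Track A is 5, 6, 11, 17, 28, which is a Fibonacci-like recurrence a_n = a_{n-1} + a_{n-2}.
Track B is 56, 54, 52, 50, 48, which is subtracting 2 each time.
Position 11 falls in track A as its term 6, giving 45.
The 12th slot belongs to track B; its 6th term is 46.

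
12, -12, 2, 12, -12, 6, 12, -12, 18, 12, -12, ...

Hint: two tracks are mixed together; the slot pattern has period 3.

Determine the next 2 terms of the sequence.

54, 12

The slot pattern repeats as AAB (period 3), so there are 2 interleaved tracks.
Track A is 12, -12, 12, -12, 12, -12, 12, -12, which is alternating ±12.
Track B is 2, 6, 18, which is multiplying by 3 each time.
Term 12 comes from track B (its 4th entry): 54.
The 13th slot belongs to track A; its 9th term is 12.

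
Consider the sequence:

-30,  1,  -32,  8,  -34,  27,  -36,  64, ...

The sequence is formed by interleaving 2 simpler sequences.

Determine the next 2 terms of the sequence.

Positions 1, 3, 5, … form one subsequence and positions 2, 4, 6, … form another.
Track A: -30, -32, -34, -36. Arithmetic with common difference −2.
Track B: 1, 8, 27, 64. Perfect cubes starting at 1³.
Position 9 → track A, term 5 = -38.
Position 10 → track B, term 5 = 125.

-38, 125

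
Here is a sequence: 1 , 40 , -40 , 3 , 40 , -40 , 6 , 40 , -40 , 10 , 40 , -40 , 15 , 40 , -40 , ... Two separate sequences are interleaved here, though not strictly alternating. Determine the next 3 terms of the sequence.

21, 40, -40

Positions follow the repeating pattern ABB; grouping by letter gives 2 tracks.
Track A: 1, 3, 6, 10, 15 (triangular numbers n(n+1)/2 for n = 1, 2, …).
Track B: 40, -40, 40, -40, 40, -40, 40, -40, 40, -40 (the oscillation 40·(−1)^(n+1)).
Position 16 falls in track A as its term 6, giving 21.
Term 17 comes from track B (its 11th entry): 40.
The 18th slot belongs to track B; its 12th term is -40.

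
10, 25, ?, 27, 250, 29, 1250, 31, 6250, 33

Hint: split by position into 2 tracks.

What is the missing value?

50

Taking every 2nd term gives 2 separate tracks.
Stream A: 10, ?, 250, 1250, 6250. Multiplying by 5 each time.
Stream B: 25, 27, 29, 31, 33. Adding 2 each time.
So the missing entry in stream A is 50.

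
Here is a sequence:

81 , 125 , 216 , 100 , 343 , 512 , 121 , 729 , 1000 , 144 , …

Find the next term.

1331

Reading positions in blocks of 3 reveals the pattern ABB — 2 tracks woven together.
Stream A is 81, 100, 121, 144, which is consecutive squares n² from n = 9.
Stream B is 125, 216, 343, 512, 729, 1000, which is perfect cubes starting at 5³.
Position 11 falls in stream B as its term 7, giving 1331.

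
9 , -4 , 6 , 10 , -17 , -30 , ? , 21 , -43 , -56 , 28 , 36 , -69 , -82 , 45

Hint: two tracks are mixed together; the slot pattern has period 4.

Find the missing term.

Positions follow the repeating pattern AABB; grouping by letter gives 2 tracks.
Subsequence A: 9, -4, -17, -30, -43, -56, -69, -82. Linear: a_n = 22 − 13·n.
Subsequence B: 6, 10, ?, 21, 28, 36, 45. Triangular numbers n(n+1)/2 for n = 3, 4, ….
The gap is subsequence B's term 3; the rule gives 15.

15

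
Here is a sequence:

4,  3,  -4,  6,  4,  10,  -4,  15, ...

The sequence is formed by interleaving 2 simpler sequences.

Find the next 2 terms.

4, 21

Taking every 2nd term gives 2 separate tracks.
Track A is 4, -4, 4, -4, which is oscillating between 4 and -4.
Track B is 3, 6, 10, 15, which is the triangular numbers T_2, T_3, ….
Position 9 → track A, term 5 = 4.
Position 10 falls in track B as its term 5, giving 21.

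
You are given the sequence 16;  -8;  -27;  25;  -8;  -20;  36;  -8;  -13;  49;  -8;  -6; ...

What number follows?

64

Taking every 3rd term gives 3 separate tracks.
Track A = 16, 25, 36, 49: the squares 4², 5², 6², ….
Track B = -8, -8, -8, -8: always -8.
Track C = -27, -20, -13, -6: adding 7 each time.
Position 13 falls in track A as its term 5, giving 64.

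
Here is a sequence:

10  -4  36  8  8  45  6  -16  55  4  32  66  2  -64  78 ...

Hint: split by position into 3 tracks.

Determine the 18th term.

Split by position mod 3: positions 1, 4, 7, … form one track, and each other residue class forms its own.
Track A: 10, 8, 6, 4, 2 — arithmetic with common difference −2.
Track B: -4, 8, -16, 32, -64 — geometric, ×-2 each step.
Track C: 36, 45, 55, 66, 78 — triangular numbers n(n+1)/2 for n = 8, 9, ….
Position 18 falls in track C as its term 6, giving 91.

91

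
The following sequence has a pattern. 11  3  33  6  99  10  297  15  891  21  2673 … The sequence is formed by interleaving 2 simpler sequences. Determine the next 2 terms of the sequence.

28, 8019

Taking every 2nd term gives 2 separate tracks.
Stream A is 11, 33, 99, 297, 891, 2673, which is multiplying by 3 each time.
Stream B is 3, 6, 10, 15, 21, which is triangular numbers n(n+1)/2 for n = 2, 3, ….
The 12th slot belongs to stream B; its 6th term is 28.
Position 13 falls in stream A as its term 7, giving 8019.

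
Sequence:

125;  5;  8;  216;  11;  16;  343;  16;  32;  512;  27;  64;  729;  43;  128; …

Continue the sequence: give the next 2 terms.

1000, 70

Split by position mod 3 into 3 tracks.
Stream A = 125, 216, 343, 512, 729: perfect cubes starting at 5³.
Stream B = 5, 11, 16, 27, 43: each term equals the sum of the previous two.
Stream C = 8, 16, 32, 64, 128: a geometric progression (common ratio 2).
Position 16 → stream A, term 6 = 1000.
Position 17 → stream B, term 6 = 70.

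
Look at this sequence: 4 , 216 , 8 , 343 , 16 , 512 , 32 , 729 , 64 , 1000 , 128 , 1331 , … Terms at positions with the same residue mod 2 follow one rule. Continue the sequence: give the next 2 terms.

256, 1728

Split by position mod 2 into 2 tracks.
Stream A: 4, 8, 16, 32, 64, 128. Successive powers of 2.
Stream B: 216, 343, 512, 729, 1000, 1331. The cubes 6³, 7³, 8³, ….
Position 13 falls in stream A as its term 7, giving 256.
The 14th slot belongs to stream B; its 7th term is 1728.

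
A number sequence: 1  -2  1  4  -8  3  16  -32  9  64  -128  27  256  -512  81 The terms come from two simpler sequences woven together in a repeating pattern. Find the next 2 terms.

Positions follow the repeating pattern AAB; grouping by letter gives 2 tracks.
Track A: 1, -2, 4, -8, 16, -32, 64, -128, 256, -512. Geometric with ratio -2.
Track B: 1, 3, 9, 27, 81. Powers of 3.
The 16th slot belongs to track A; its 11th term is 1024.
The 17th slot belongs to track A; its 12th term is -2048.

1024, -2048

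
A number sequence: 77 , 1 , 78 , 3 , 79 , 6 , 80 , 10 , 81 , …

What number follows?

15

The terms cycle through 2 interleaved subsequences.
Subsequence A is 77, 78, 79, 80, 81, which is adding 1 each time.
Subsequence B is 1, 3, 6, 10, which is the triangular numbers T_1, T_2, ….
Position 10 → subsequence B, term 5 = 15.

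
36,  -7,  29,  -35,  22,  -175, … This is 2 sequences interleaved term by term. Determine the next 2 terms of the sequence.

15, -875

Split by position mod 2 into 2 tracks.
Track A is 36, 29, 22, which is subtracting 7 each time.
Track B is -7, -35, -175, which is a geometric progression (common ratio 5).
Position 7 falls in track A as its term 4, giving 15.
Position 8 → track B, term 4 = -875.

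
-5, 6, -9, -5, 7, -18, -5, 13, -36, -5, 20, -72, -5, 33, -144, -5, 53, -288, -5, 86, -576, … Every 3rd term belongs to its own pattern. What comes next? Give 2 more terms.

Split by position mod 3: positions 1, 4, 7, … form one track, and each other residue class forms its own.
Track A = -5, -5, -5, -5, -5, -5, -5: the constant sequence -5.
Track B = 6, 7, 13, 20, 33, 53, 86: Fibonacci-style (each term is the sum of the two before it).
Track C = -9, -18, -36, -72, -144, -288, -576: geometric, ×2 each step.
Position 22 falls in track A as its term 8, giving -5.
Position 23 falls in track B as its term 8, giving 139.

-5, 139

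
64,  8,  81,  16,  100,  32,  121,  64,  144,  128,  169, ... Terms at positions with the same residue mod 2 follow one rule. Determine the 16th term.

Taking every 2nd term gives 2 separate tracks.
Track A is 64, 81, 100, 121, 144, 169, which is the squares 8², 9², 10², ….
Track B is 8, 16, 32, 64, 128, which is powers of 2.
Position 16 → track B, term 8 = 1024.

1024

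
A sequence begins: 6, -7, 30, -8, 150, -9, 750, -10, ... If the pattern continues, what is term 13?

93750

Split by position mod 2 into 2 tracks.
Subsequence A: 6, 30, 150, 750 (geometric with ratio 5).
Subsequence B: -7, -8, -9, -10 (arithmetic, step −1).
Position 13 → subsequence A, term 7 = 93750.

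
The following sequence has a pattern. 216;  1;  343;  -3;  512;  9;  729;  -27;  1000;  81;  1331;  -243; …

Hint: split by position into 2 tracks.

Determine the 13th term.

Odd-indexed and even-indexed terms follow separate rules.
Stream A = 216, 343, 512, 729, 1000, 1331: the cubes 6³, 7³, 8³, ….
Stream B = 1, -3, 9, -27, 81, -243: geometric, ×-3 each step.
Position 13 → stream A, term 7 = 1728.

1728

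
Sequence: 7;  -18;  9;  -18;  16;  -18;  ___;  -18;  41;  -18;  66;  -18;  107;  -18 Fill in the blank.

The terms cycle through 2 interleaved subsequences.
Stream A: 7, 9, 16, ?, 41, 66, 107. Fibonacci-style (each term is the sum of the two before it).
Stream B: -18, -18, -18, -18, -18, -18, -18. Always -18.
Filling stream A at index 4 by its rule yields 25.

25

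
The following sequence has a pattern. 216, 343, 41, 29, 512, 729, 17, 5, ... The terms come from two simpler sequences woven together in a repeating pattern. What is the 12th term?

Positions follow the repeating pattern AABB; grouping by letter gives 2 tracks.
Stream A is 216, 343, 512, 729, which is the cubes 6³, 7³, 8³, ….
Stream B is 41, 29, 17, 5, which is subtracting 12 each time.
Term 12 comes from stream B (its 6th entry): -19.

-19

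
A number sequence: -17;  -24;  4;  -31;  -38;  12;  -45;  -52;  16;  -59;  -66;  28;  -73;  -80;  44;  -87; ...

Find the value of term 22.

-115

Reading positions in blocks of 3 reveals the pattern AAB — 2 tracks woven together.
Stream A = -17, -24, -31, -38, -45, -52, -59, -66, -73, -80, -87: arithmetic, step −7.
Stream B = 4, 12, 16, 28, 44: a Fibonacci-like recurrence a_n = a_{n-1} + a_{n-2}.
Term 22 comes from stream A (its 15th entry): -115.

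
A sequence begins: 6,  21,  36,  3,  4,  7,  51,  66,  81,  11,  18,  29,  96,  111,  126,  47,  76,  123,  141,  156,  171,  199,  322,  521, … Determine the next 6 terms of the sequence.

186, 201, 216, 843, 1364, 2207

Reading positions in blocks of 6 reveals the pattern AAABBB — 2 tracks woven together.
Stream A: 6, 21, 36, 51, 66, 81, 96, 111, 126, 141, 156, 171. Arithmetic with common difference +15.
Stream B: 3, 4, 7, 11, 18, 29, 47, 76, 123, 199, 322, 521. Each term equals the sum of the previous two.
Position 25 falls in stream A as its term 13, giving 186.
Term 26 comes from stream A (its 14th entry): 201.
Term 27 comes from stream A (its 15th entry): 216.
Position 28 → stream B, term 13 = 843.
Term 29 comes from stream B (its 14th entry): 1364.
The 30th slot belongs to stream B; its 15th term is 2207.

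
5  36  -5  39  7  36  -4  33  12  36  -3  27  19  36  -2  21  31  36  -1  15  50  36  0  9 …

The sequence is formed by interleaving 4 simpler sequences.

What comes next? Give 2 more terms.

81, 36

Taking every 4th term gives 4 separate tracks.
Track A: 5, 7, 12, 19, 31, 50 (a Fibonacci-like recurrence a_n = a_{n-1} + a_{n-2}).
Track B: 36, 36, 36, 36, 36, 36 (constant 36).
Track C: -5, -4, -3, -2, -1, 0 (linear: a_n = -6 + n).
Track D: 39, 33, 27, 21, 15, 9 (linear: a_n = 45 − 6·n).
Position 25 → track A, term 7 = 81.
Position 26 → track B, term 7 = 36.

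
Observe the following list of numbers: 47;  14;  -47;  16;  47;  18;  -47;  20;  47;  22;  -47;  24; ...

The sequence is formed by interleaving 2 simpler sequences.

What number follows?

47

Split by position mod 2 into 2 tracks.
Stream A: 47, -47, 47, -47, 47, -47 (the oscillation 47·(−1)^(n+1)).
Stream B: 14, 16, 18, 20, 22, 24 (adding 2 each time).
The 13th slot belongs to stream A; its 7th term is 47.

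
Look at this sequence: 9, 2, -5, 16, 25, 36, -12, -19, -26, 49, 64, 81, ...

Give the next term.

The slot pattern repeats as AAABBB (period 6), so there are 2 interleaved tracks.
Track A: 9, 2, -5, -12, -19, -26 (arithmetic with common difference −7).
Track B: 16, 25, 36, 49, 64, 81 (perfect squares starting at 4²).
The 13th slot belongs to track A; its 7th term is -33.

-33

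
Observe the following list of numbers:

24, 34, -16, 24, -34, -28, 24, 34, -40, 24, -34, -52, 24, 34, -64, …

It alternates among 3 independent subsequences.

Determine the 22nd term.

Read the sequence 3 terms at a time; column i is its own pattern.
Stream A is 24, 24, 24, 24, 24, which is constant 24.
Stream B is 34, -34, 34, -34, 34, which is alternating ±34.
Stream C is -16, -28, -40, -52, -64, which is linear: a_n = -4 − 12·n.
Position 22 → stream A, term 8 = 24.

24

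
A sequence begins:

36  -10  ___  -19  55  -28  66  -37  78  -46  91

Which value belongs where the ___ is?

45

Positions 1, 3, 5, … form one subsequence and positions 2, 4, 6, … form another.
Track A: 36, ?, 55, 66, 78, 91 (triangular numbers n(n+1)/2 for n = 8, 9, …).
Track B: -10, -19, -28, -37, -46 (arithmetic, step −9).
So the missing entry in track A is 45.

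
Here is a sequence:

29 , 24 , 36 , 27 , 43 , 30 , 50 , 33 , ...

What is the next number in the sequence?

57

Odd-indexed and even-indexed terms follow separate rules.
Track A: 29, 36, 43, 50 — arithmetic, step +7.
Track B: 24, 27, 30, 33 — arithmetic with common difference +3.
Position 9 → track A, term 5 = 57.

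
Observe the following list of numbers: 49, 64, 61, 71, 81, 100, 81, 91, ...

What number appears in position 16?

131

Reading positions in blocks of 4 reveals the pattern AABB — 2 tracks woven together.
Stream A: 49, 64, 81, 100 — the squares 7², 8², 9², ….
Stream B: 61, 71, 81, 91 — linear: a_n = 51 + 10·n.
Term 16 comes from stream B (its 8th entry): 131.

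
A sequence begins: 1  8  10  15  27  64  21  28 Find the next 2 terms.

Reading positions in blocks of 4 reveals the pattern AABB — 2 tracks woven together.
Track A = 1, 8, 27, 64: consecutive cubes n³ from n = 1.
Track B = 10, 15, 21, 28: the triangular numbers T_4, T_5, ….
Position 9 falls in track A as its term 5, giving 125.
Position 10 → track A, term 6 = 216.

125, 216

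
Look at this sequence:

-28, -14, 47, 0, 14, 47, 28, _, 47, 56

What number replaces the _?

Reading positions in blocks of 3 reveals the pattern AAB — 2 tracks woven together.
Subsequence A is -28, -14, 0, 14, 28, ?, 56, which is linear: a_n = -42 + 14·n.
Subsequence B is 47, 47, 47, which is constant 47.
Filling subsequence A at index 6 by its rule yields 42.

42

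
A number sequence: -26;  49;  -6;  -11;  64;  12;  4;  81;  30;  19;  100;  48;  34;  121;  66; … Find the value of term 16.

49

Split by position mod 3 into 3 tracks.
Subsequence A: -26, -11, 4, 19, 34. Arithmetic, step +15.
Subsequence B: 49, 64, 81, 100, 121. Consecutive squares n² from n = 7.
Subsequence C: -6, 12, 30, 48, 66. Arithmetic, step +18.
The 16th slot belongs to subsequence A; its 6th term is 49.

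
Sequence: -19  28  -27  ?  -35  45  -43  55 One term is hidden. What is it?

36

Positions 1, 3, 5, … form one subsequence and positions 2, 4, 6, … form another.
Track A: -19, -27, -35, -43 — subtracting 8 each time.
Track B: 28, ?, 45, 55 — triangular numbers n(n+1)/2 for n = 7, 8, ….
Filling track B at index 2 by its rule yields 36.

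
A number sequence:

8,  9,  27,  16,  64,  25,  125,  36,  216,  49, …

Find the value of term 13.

512

The terms cycle through 2 interleaved subsequences.
Track A = 8, 27, 64, 125, 216: consecutive cubes n³ from n = 2.
Track B = 9, 16, 25, 36, 49: perfect squares starting at 3².
Term 13 comes from track A (its 7th entry): 512.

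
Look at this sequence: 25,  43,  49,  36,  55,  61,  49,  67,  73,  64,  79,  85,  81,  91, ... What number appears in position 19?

Positions follow the repeating pattern ABB; grouping by letter gives 2 tracks.
Stream A is 25, 36, 49, 64, 81, which is consecutive squares n² from n = 5.
Stream B is 43, 49, 55, 61, 67, 73, 79, 85, 91, which is adding 6 each time.
Term 19 comes from stream A (its 7th entry): 121.

121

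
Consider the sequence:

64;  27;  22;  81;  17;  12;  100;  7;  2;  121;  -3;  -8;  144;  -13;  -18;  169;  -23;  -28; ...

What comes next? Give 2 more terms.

196, -33

Reading positions in blocks of 3 reveals the pattern ABB — 2 tracks woven together.
Subsequence A is 64, 81, 100, 121, 144, 169, which is perfect squares starting at 8².
Subsequence B is 27, 22, 17, 12, 7, 2, -3, -8, -13, -18, -23, -28, which is arithmetic with common difference −5.
Term 19 comes from subsequence A (its 7th entry): 196.
Term 20 comes from subsequence B (its 13th entry): -33.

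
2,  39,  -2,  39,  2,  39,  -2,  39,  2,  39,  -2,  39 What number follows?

The terms cycle through 2 interleaved subsequences.
Track A: 2, -2, 2, -2, 2, -2. Alternating ±2.
Track B: 39, 39, 39, 39, 39, 39. Constant 39.
Position 13 falls in track A as its term 7, giving 2.

2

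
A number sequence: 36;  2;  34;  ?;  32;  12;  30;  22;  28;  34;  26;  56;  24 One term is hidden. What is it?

10

Odd-indexed and even-indexed terms follow separate rules.
Subsequence A is 36, 34, 32, 30, 28, 26, 24, which is subtracting 2 each time.
Subsequence B is 2, ?, 12, 22, 34, 56, which is a Fibonacci-like recurrence a_n = a_{n-1} + a_{n-2}.
Filling subsequence B at index 2 by its rule yields 10.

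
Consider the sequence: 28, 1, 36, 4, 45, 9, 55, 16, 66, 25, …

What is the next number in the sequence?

78

Odd-indexed and even-indexed terms follow separate rules.
Stream A: 28, 36, 45, 55, 66 — triangular numbers starting at T_7.
Stream B: 1, 4, 9, 16, 25 — perfect squares starting at 1².
Term 11 comes from stream A (its 6th entry): 78.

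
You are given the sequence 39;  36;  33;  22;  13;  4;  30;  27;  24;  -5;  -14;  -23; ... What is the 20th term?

9

Positions follow the repeating pattern AAABBB; grouping by letter gives 2 tracks.
Stream A: 39, 36, 33, 30, 27, 24 (linear: a_n = 42 − 3·n).
Stream B: 22, 13, 4, -5, -14, -23 (arithmetic, step −9).
Position 20 → stream A, term 11 = 9.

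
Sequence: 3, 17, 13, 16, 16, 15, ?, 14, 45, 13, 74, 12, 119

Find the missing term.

29

Split by position mod 2 into 2 tracks.
Stream A: 3, 13, 16, ?, 45, 74, 119. A Fibonacci-like recurrence a_n = a_{n-1} + a_{n-2}.
Stream B: 17, 16, 15, 14, 13, 12. Linear: a_n = 18 − n.
Filling stream A at index 4 by its rule yields 29.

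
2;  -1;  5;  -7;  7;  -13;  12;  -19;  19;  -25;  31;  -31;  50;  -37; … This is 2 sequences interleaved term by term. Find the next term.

81

The terms cycle through 2 interleaved subsequences.
Stream A: 2, 5, 7, 12, 19, 31, 50 (Fibonacci-style (each term is the sum of the two before it)).
Stream B: -1, -7, -13, -19, -25, -31, -37 (subtracting 6 each time).
Term 15 comes from stream A (its 8th entry): 81.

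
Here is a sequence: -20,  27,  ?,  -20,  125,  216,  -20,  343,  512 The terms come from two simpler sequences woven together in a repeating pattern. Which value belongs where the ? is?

Reading positions in blocks of 3 reveals the pattern ABB — 2 tracks woven together.
Subsequence A: -20, -20, -20. The constant sequence -20.
Subsequence B: 27, ?, 125, 216, 343, 512. The cubes 3³, 4³, 5³, ….
The gap is subsequence B's term 2; the rule gives 64.

64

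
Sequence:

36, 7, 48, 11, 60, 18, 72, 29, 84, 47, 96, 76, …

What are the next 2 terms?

The terms cycle through 2 interleaved subsequences.
Subsequence A: 36, 48, 60, 72, 84, 96 (adding 12 each time).
Subsequence B: 7, 11, 18, 29, 47, 76 (each term equals the sum of the previous two).
Position 13 falls in subsequence A as its term 7, giving 108.
Position 14 falls in subsequence B as its term 7, giving 123.

108, 123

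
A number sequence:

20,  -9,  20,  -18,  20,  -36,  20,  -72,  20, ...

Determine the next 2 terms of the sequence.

-144, 20

Odd-indexed and even-indexed terms follow separate rules.
Subsequence A: 20, 20, 20, 20, 20. Constant 20.
Subsequence B: -9, -18, -36, -72. Geometric with ratio 2.
Position 10 → subsequence B, term 5 = -144.
The 11th slot belongs to subsequence A; its 6th term is 20.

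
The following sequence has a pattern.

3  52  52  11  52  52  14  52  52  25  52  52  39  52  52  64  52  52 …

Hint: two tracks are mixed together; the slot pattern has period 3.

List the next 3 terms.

103, 52, 52

Reading positions in blocks of 3 reveals the pattern ABB — 2 tracks woven together.
Track A: 3, 11, 14, 25, 39, 64 — Fibonacci-style (each term is the sum of the two before it).
Track B: 52, 52, 52, 52, 52, 52, 52, 52, 52, 52, 52, 52 — constant 52.
Term 19 comes from track A (its 7th entry): 103.
The 20th slot belongs to track B; its 13th term is 52.
Term 21 comes from track B (its 14th entry): 52.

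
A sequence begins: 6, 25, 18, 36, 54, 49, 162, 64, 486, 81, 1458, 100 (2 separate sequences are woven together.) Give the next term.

4374

Split by position mod 2 into 2 tracks.
Track A = 6, 18, 54, 162, 486, 1458: a geometric progression (common ratio 3).
Track B = 25, 36, 49, 64, 81, 100: consecutive squares n² from n = 5.
Position 13 → track A, term 7 = 4374.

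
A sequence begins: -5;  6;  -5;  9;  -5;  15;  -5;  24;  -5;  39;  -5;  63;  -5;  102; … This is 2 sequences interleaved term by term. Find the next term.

-5

Taking every 2nd term gives 2 separate tracks.
Track A: -5, -5, -5, -5, -5, -5, -5 (always -5).
Track B: 6, 9, 15, 24, 39, 63, 102 (each term equals the sum of the previous two).
Position 15 → track A, term 8 = -5.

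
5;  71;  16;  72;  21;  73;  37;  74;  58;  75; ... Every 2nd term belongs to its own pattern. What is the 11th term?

Taking every 2nd term gives 2 separate tracks.
Track A: 5, 16, 21, 37, 58. A Fibonacci-like recurrence a_n = a_{n-1} + a_{n-2}.
Track B: 71, 72, 73, 74, 75. Linear: a_n = 70 + n.
The 11th slot belongs to track A; its 6th term is 95.

95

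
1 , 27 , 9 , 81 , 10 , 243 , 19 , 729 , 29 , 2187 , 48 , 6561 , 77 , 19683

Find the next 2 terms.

The terms cycle through 2 interleaved subsequences.
Subsequence A = 1, 9, 10, 19, 29, 48, 77: a Fibonacci-like recurrence a_n = a_{n-1} + a_{n-2}.
Subsequence B = 27, 81, 243, 729, 2187, 6561, 19683: powers 3^3, 3^4, 3^5, ….
Position 15 falls in subsequence A as its term 8, giving 125.
Term 16 comes from subsequence B (its 8th entry): 59049.

125, 59049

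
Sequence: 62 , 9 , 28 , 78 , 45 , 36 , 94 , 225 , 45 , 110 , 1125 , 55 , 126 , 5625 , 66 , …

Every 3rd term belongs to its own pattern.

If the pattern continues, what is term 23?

Read the sequence 3 terms at a time; column i is its own pattern.
Subsequence A = 62, 78, 94, 110, 126: arithmetic with common difference +16.
Subsequence B = 9, 45, 225, 1125, 5625: multiplying by 5 each time.
Subsequence C = 28, 36, 45, 55, 66: triangular numbers n(n+1)/2 for n = 7, 8, ….
Position 23 → subsequence B, term 8 = 703125.

703125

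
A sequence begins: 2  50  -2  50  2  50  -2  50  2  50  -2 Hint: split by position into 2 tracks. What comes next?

Split by position mod 2 into 2 tracks.
Stream A: 2, -2, 2, -2, 2, -2 — alternating ±2.
Stream B: 50, 50, 50, 50, 50 — constant 50.
Position 12 → stream B, term 6 = 50.

50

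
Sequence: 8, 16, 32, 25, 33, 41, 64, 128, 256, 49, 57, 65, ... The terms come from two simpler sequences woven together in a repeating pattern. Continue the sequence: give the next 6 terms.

The slot pattern repeats as AAABBB (period 6), so there are 2 interleaved tracks.
Stream A: 8, 16, 32, 64, 128, 256 (multiplying by 2 each time).
Stream B: 25, 33, 41, 49, 57, 65 (arithmetic, step +8).
Position 13 → stream A, term 7 = 512.
Term 14 comes from stream A (its 8th entry): 1024.
Position 15 falls in stream A as its term 9, giving 2048.
The 16th slot belongs to stream B; its 7th term is 73.
Term 17 comes from stream B (its 8th entry): 81.
Position 18 falls in stream B as its term 9, giving 89.

512, 1024, 2048, 73, 81, 89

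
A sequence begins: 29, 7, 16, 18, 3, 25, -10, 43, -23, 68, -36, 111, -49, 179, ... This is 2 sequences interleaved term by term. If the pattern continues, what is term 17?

-75

Positions 1, 3, 5, … form one subsequence and positions 2, 4, 6, … form another.
Subsequence A: 29, 16, 3, -10, -23, -36, -49. Arithmetic with common difference −13.
Subsequence B: 7, 18, 25, 43, 68, 111, 179. Fibonacci-style (each term is the sum of the two before it).
The 17th slot belongs to subsequence A; its 9th term is -75.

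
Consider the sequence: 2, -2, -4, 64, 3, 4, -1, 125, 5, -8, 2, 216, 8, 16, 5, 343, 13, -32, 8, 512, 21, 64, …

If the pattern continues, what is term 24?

Read the sequence 4 terms at a time; column i is its own pattern.
Subsequence A: 2, 3, 5, 8, 13, 21 (a Fibonacci-like recurrence a_n = a_{n-1} + a_{n-2}).
Subsequence B: -2, 4, -8, 16, -32, 64 (multiplying by -2 each time).
Subsequence C: -4, -1, 2, 5, 8 (linear: a_n = -7 + 3·n).
Subsequence D: 64, 125, 216, 343, 512 (the cubes 4³, 5³, 6³, …).
The 24th slot belongs to subsequence D; its 6th term is 729.

729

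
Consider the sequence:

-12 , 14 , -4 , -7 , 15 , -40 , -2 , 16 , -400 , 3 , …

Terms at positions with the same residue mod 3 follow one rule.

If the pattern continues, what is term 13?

8

Taking every 3rd term gives 3 separate tracks.
Track A: -12, -7, -2, 3 (arithmetic, step +5).
Track B: 14, 15, 16 (linear: a_n = 13 + n).
Track C: -4, -40, -400 (geometric, ×10 each step).
The 13th slot belongs to track A; its 5th term is 8.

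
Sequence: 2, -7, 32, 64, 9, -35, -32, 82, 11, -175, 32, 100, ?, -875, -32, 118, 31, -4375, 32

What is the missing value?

20

The terms cycle through 4 interleaved subsequences.
Subsequence A = 2, 9, 11, ?, 31: each term equals the sum of the previous two.
Subsequence B = -7, -35, -175, -875, -4375: a geometric progression (common ratio 5).
Subsequence C = 32, -32, 32, -32, 32: the oscillation 32·(−1)^(n+1).
Subsequence D = 64, 82, 100, 118: linear: a_n = 46 + 18·n.
The gap is subsequence A's term 4; the rule gives 20.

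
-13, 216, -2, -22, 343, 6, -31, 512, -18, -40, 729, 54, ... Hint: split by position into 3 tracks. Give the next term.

Split by position mod 3: positions 1, 4, 7, … form one track, and each other residue class forms its own.
Stream A is -13, -22, -31, -40, which is arithmetic with common difference −9.
Stream B is 216, 343, 512, 729, which is perfect cubes starting at 6³.
Stream C is -2, 6, -18, 54, which is geometric with ratio -3.
The 13th slot belongs to stream A; its 5th term is -49.

-49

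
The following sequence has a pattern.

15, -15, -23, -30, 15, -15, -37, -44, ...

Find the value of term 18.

Positions follow the repeating pattern AABB; grouping by letter gives 2 tracks.
Stream A: 15, -15, 15, -15 — the oscillation 15·(−1)^(n+1).
Stream B: -23, -30, -37, -44 — linear: a_n = -16 − 7·n.
Term 18 comes from stream A (its 10th entry): -15.

-15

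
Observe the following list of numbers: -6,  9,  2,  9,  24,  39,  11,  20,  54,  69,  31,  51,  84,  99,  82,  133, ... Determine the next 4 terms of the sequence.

114, 129, 215, 348

The slot pattern repeats as AABB (period 4), so there are 2 interleaved tracks.
Subsequence A: -6, 9, 24, 39, 54, 69, 84, 99 — arithmetic, step +15.
Subsequence B: 2, 9, 11, 20, 31, 51, 82, 133 — each term equals the sum of the previous two.
Position 17 falls in subsequence A as its term 9, giving 114.
Position 18 falls in subsequence A as its term 10, giving 129.
Term 19 comes from subsequence B (its 9th entry): 215.
Position 20 → subsequence B, term 10 = 348.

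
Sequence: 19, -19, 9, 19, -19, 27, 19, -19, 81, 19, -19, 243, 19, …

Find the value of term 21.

6561

Reading positions in blocks of 3 reveals the pattern AAB — 2 tracks woven together.
Track A: 19, -19, 19, -19, 19, -19, 19, -19, 19 — the oscillation 19·(−1)^(n+1).
Track B: 9, 27, 81, 243 — powers 3^2, 3^3, 3^4, ….
Position 21 → track B, term 7 = 6561.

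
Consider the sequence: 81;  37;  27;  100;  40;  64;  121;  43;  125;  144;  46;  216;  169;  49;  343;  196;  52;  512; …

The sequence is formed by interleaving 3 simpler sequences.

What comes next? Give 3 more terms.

Split by position mod 3 into 3 tracks.
Track A: 81, 100, 121, 144, 169, 196 (consecutive squares n² from n = 9).
Track B: 37, 40, 43, 46, 49, 52 (arithmetic, step +3).
Track C: 27, 64, 125, 216, 343, 512 (the cubes 3³, 4³, 5³, …).
Position 19 falls in track A as its term 7, giving 225.
Term 20 comes from track B (its 7th entry): 55.
Position 21 → track C, term 7 = 729.

225, 55, 729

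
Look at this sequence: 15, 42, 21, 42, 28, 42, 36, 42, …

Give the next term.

45

Taking every 2nd term gives 2 separate tracks.
Track A: 15, 21, 28, 36 (triangular numbers n(n+1)/2 for n = 5, 6, …).
Track B: 42, 42, 42, 42 (the constant sequence 42).
Position 9 → track A, term 5 = 45.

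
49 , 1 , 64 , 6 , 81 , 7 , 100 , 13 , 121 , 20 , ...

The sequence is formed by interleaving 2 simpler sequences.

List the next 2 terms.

144, 33

The terms cycle through 2 interleaved subsequences.
Track A is 49, 64, 81, 100, 121, which is consecutive squares n² from n = 7.
Track B is 1, 6, 7, 13, 20, which is each term equals the sum of the previous two.
Position 11 → track A, term 6 = 144.
The 12th slot belongs to track B; its 6th term is 33.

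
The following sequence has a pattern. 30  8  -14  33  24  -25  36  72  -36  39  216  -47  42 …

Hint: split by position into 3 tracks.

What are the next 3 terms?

648, -58, 45

The terms cycle through 3 interleaved subsequences.
Track A: 30, 33, 36, 39, 42 (linear: a_n = 27 + 3·n).
Track B: 8, 24, 72, 216 (a geometric progression (common ratio 3)).
Track C: -14, -25, -36, -47 (arithmetic, step −11).
Position 14 falls in track B as its term 5, giving 648.
Position 15 falls in track C as its term 5, giving -58.
Position 16 falls in track A as its term 6, giving 45.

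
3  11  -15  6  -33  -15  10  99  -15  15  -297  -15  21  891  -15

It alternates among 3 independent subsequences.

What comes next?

28

The terms cycle through 3 interleaved subsequences.
Stream A: 3, 6, 10, 15, 21 (the triangular numbers T_2, T_3, …).
Stream B: 11, -33, 99, -297, 891 (geometric, ×-3 each step).
Stream C: -15, -15, -15, -15, -15 (constant -15).
Position 16 falls in stream A as its term 6, giving 28.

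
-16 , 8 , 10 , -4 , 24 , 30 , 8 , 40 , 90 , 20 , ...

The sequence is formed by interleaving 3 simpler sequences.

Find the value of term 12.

Split by position mod 3 into 3 tracks.
Stream A: -16, -4, 8, 20 — arithmetic, step +12.
Stream B: 8, 24, 40 — arithmetic with common difference +16.
Stream C: 10, 30, 90 — geometric, ×3 each step.
Position 12 → stream C, term 4 = 270.

270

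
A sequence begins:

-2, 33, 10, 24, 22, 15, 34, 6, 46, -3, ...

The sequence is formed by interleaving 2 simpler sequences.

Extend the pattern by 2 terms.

58, -12

Odd-indexed and even-indexed terms follow separate rules.
Stream A: -2, 10, 22, 34, 46. Adding 12 each time.
Stream B: 33, 24, 15, 6, -3. Arithmetic, step −9.
Position 11 → stream A, term 6 = 58.
Term 12 comes from stream B (its 6th entry): -12.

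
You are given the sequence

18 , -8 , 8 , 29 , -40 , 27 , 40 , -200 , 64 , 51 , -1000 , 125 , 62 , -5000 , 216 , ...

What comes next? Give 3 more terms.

73, -25000, 343

The terms cycle through 3 interleaved subsequences.
Track A: 18, 29, 40, 51, 62 (arithmetic, step +11).
Track B: -8, -40, -200, -1000, -5000 (a geometric progression (common ratio 5)).
Track C: 8, 27, 64, 125, 216 (consecutive cubes n³ from n = 2).
The 16th slot belongs to track A; its 6th term is 73.
Position 17 falls in track B as its term 6, giving -25000.
Position 18 falls in track C as its term 6, giving 343.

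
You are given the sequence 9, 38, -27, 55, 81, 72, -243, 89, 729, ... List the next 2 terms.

106, -2187

Odd-indexed and even-indexed terms follow separate rules.
Track A: 9, -27, 81, -243, 729 — geometric, ×-3 each step.
Track B: 38, 55, 72, 89 — arithmetic with common difference +17.
Term 10 comes from track B (its 5th entry): 106.
The 11th slot belongs to track A; its 6th term is -2187.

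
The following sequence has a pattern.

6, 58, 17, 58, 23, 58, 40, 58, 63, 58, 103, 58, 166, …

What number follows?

58

Taking every 2nd term gives 2 separate tracks.
Stream A is 6, 17, 23, 40, 63, 103, 166, which is Fibonacci-style (each term is the sum of the two before it).
Stream B is 58, 58, 58, 58, 58, 58, which is the constant sequence 58.
Position 14 falls in stream B as its term 7, giving 58.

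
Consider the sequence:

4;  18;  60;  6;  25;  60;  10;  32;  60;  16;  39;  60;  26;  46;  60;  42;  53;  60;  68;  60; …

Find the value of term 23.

67

The terms cycle through 3 interleaved subsequences.
Track A: 4, 6, 10, 16, 26, 42, 68 (a Fibonacci-like recurrence a_n = a_{n-1} + a_{n-2}).
Track B: 18, 25, 32, 39, 46, 53, 60 (adding 7 each time).
Track C: 60, 60, 60, 60, 60, 60 (always 60).
The 23rd slot belongs to track B; its 8th term is 67.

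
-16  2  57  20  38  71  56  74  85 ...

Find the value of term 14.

Reading positions in blocks of 3 reveals the pattern AAB — 2 tracks woven together.
Subsequence A = -16, 2, 20, 38, 56, 74: arithmetic with common difference +18.
Subsequence B = 57, 71, 85: adding 14 each time.
The 14th slot belongs to subsequence A; its 10th term is 146.

146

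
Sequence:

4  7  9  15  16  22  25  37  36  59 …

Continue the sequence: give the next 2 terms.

49, 96

Odd-indexed and even-indexed terms follow separate rules.
Track A: 4, 9, 16, 25, 36 — consecutive squares n² from n = 2.
Track B: 7, 15, 22, 37, 59 — Fibonacci-style (each term is the sum of the two before it).
Position 11 falls in track A as its term 6, giving 49.
Term 12 comes from track B (its 6th entry): 96.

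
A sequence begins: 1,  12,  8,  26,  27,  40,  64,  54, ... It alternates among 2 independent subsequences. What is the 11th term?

Positions 1, 3, 5, … form one subsequence and positions 2, 4, 6, … form another.
Track A is 1, 8, 27, 64, which is the cubes 1³, 2³, 3³, ….
Track B is 12, 26, 40, 54, which is linear: a_n = -2 + 14·n.
Position 11 → track A, term 6 = 216.

216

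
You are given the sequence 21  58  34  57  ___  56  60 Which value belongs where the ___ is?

Split by position mod 2 into 2 tracks.
Track A is 21, 34, ?, 60, which is arithmetic with common difference +13.
Track B is 58, 57, 56, which is linear: a_n = 59 − n.
So the missing entry in track A is 47.

47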